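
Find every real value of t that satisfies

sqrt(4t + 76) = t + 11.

Square both sides: 4t + 76 = (t + 11)^2.
Expand and rearrange: t^2 + 18t + 45 = 0.
Solving gives t = -3 or t = -15.
Check each candidate in the original equation:
  t = -3: sqrt(64) = 8, while t + 11 = 8 — valid.
  t = -15: sqrt(16) = 4, while t + 11 = -4 — extraneous.

t = -3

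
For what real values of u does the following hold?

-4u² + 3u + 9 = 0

Discriminant: (3)² − 4·(-4)·9 = 153.
Quadratic formula: u = (-3 ± √153) / (-8).
So u = 3/8 - 3·√(17)/8 ≈ -1.1712 or u = 3/8 + 3·√(17)/8 ≈ 1.9212.

u = -1.1712 or u = 1.9212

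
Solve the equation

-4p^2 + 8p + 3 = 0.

Discriminant: (8)^2 - 4*(-4)*3 = 112.
Quadratic formula: p = (-8 +/- sqrt(112)) / (-8).
So p = 1 - sqrt(7)/2 ~= -0.3229 or p = 1 + sqrt(7)/2 ~= 2.3229.

p = -0.3229 or p = 2.3229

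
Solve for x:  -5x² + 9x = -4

x = -0.3689 or x = 2.1689

Rearrange to standard form: -5x² + 9x + 4 = 0.
Discriminant: (9)² − 4·(-5)·4 = 161.
Quadratic formula: x = (-9 ± √161) / (-10).
So x = 9/10 - √(161)/10 ≈ -0.3689 or x = 9/10 + √(161)/10 ≈ 2.1689.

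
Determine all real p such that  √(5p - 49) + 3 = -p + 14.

Isolate the radical: √(5p - 49) = -p + 11.
Square both sides: 5p - 49 = (-p + 11)².
Expand and rearrange: p² - 27p + 170 = 0.
Solving gives p = 17 or p = 10.
Check each candidate in the original equation:
  p = 17: √(36) = 6, while -p + 11 = -6 — extraneous.
  p = 10: √(1) = 1, while -p + 11 = 1 — valid.

p = 10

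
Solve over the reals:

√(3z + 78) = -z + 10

Square both sides: 3z + 78 = (-z + 10)².
Expand and rearrange: z² - 23z + 22 = 0.
Solving gives z = 22 or z = 1.
Check each candidate in the original equation:
  z = 22: √(144) = 12, while -z + 10 = -12 — extraneous.
  z = 1: √(81) = 9, while -z + 10 = 9 — valid.

z = 1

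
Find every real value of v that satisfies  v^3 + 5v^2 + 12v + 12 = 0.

v = -2

Possible rational roots are divisors of 12. Testing v = -2 gives 0, so (v + 2) is a factor.
Divide: v^3 + 5v^2 + 12v + 12 = (v + 2)(v^2 + 3v + 6).
The quadratic v^2 + 3v + 6 has discriminant -15 < 0, so no further real roots.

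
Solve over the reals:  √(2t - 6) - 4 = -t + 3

t = 5

Isolate the radical: √(2t - 6) = -t + 7.
Square both sides: 2t - 6 = (-t + 7)².
Expand and rearrange: t² - 16t + 55 = 0.
Solving gives t = 11 or t = 5.
Check each candidate in the original equation:
  t = 11: √(16) = 4, while -t + 7 = -4 — extraneous.
  t = 5: √(4) = 2, while -t + 7 = 2 — valid.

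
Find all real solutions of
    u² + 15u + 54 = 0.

Factor: (u + 9)(u + 6) = 0.
So u = -9 or u = -6.

u = -9 or u = -6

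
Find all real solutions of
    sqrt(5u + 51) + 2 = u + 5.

u = 6

Isolate the radical: sqrt(5u + 51) = u + 3.
Square both sides: 5u + 51 = (u + 3)^2.
Expand and rearrange: u^2 + u - 42 = 0.
Solving gives u = 6 or u = -7.
Check each candidate in the original equation:
  u = 6: sqrt(81) = 9, while u + 3 = 9 — valid.
  u = -7: sqrt(16) = 4, while u + 3 = -4 — extraneous.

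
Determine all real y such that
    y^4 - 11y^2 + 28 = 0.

Let u = y^2. The equation becomes u^2 - 11u + 28 = 0.
Factor: (u - 7)(u - 4) = 0, so u = 7 or u = 4.
y^2 = 7 gives y = +/-sqrt(7) ~= +/-2.6458.
y^2 = 4 gives y = +/-2.

y = -2.6458 or y = -2 or y = 2 or y = 2.6458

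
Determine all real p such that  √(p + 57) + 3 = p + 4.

Isolate the radical: √(p + 57) = p + 1.
Square both sides: p + 57 = (p + 1)².
Expand and rearrange: p² + p - 56 = 0.
Solving gives p = 7 or p = -8.
Check each candidate in the original equation:
  p = 7: √(64) = 8, while p + 1 = 8 — valid.
  p = -8: √(49) = 7, while p + 1 = -7 — extraneous.

p = 7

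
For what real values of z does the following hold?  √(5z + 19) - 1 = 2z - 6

Isolate the radical: √(5z + 19) = 2z - 5.
Square both sides: 5z + 19 = (2z - 5)².
Expand and rearrange: 4z² - 25z + 6 = 0.
Solving gives z = 6 or z = 0.25.
Check each candidate in the original equation:
  z = 6: √(49) = 7, while 2z - 5 = 7 — valid.
  z = 0.25: √(20.25) = 4.5, while 2z - 5 = -4.5 — extraneous.

z = 6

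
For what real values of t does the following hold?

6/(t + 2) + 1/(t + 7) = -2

t = -8 or t = -4.5

Multiply both sides by (t + 2)(t + 7):
6(t + 7) + (t + 2) = -2(t + 2)(t + 7).
Expand and collect terms: -2t² - 25t - 72 = 0.
Factor or apply the quadratic formula: t = -8 or t = -4.5.
Neither value makes a denominator zero (t ≠ -2, t ≠ -7), so both are valid.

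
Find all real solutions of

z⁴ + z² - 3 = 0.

z = -1.1414 or z = 1.1414

Let u = z². The equation becomes u² + u - 3 = 0.
By the quadratic formula, u = -1/2 + √(13)/2 or u = -√(13)/2 - 1/2.
z² = -1/2 + √(13)/2 gives z = ±√(-1/2 + √(13)/2) ≈ ±1.1414.
z² = -√(13)/2 - 1/2 < 0 has no real solution.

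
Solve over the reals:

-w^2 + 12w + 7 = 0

Discriminant: (12)^2 - 4*(-1)*7 = 172.
Quadratic formula: w = (-12 +/- sqrt(172)) / (-2).
So w = 6 - sqrt(43) ~= -0.5574 or w = 6 + sqrt(43) ~= 12.5574.

w = -0.5574 or w = 12.5574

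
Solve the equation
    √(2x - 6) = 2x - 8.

x = 5

Square both sides: 2x - 6 = (2x - 8)².
Expand and rearrange: 4x² - 34x + 70 = 0.
Solving gives x = 5 or x = 3.5.
Check each candidate in the original equation:
  x = 5: √(4) = 2, while 2x - 8 = 2 — valid.
  x = 3.5: √(1) = 1, while 2x - 8 = -1 — extraneous.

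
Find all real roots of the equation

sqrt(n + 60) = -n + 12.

n = 4

Square both sides: n + 60 = (-n + 12)^2.
Expand and rearrange: n^2 - 25n + 84 = 0.
Solving gives n = 21 or n = 4.
Check each candidate in the original equation:
  n = 21: sqrt(81) = 9, while -n + 12 = -9 — extraneous.
  n = 4: sqrt(64) = 8, while -n + 12 = 8 — valid.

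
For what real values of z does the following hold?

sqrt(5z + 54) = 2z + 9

Square both sides: 5z + 54 = (2z + 9)^2.
Expand and rearrange: 4z^2 + 31z + 27 = 0.
Solving gives z = -1 or z = -6.75.
Check each candidate in the original equation:
  z = -1: sqrt(49) = 7, while 2z + 9 = 7 — valid.
  z = -6.75: sqrt(20.25) = 4.5, while 2z + 9 = -4.5 — extraneous.

z = -1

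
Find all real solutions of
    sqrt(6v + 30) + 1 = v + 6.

Isolate the radical: sqrt(6v + 30) = v + 5.
Square both sides: 6v + 30 = (v + 5)^2.
Expand and rearrange: v^2 + 4v - 5 = 0.
Solving gives v = 1 or v = -5.
Check each candidate in the original equation:
  v = 1: sqrt(36) = 6, while v + 5 = 6 — valid.
  v = -5: sqrt(0) = 0, while v + 5 = 0 — valid.

v = -5 or v = 1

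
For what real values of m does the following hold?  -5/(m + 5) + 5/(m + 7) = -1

Multiply both sides by (m + 5)(m + 7):
-5(m + 7) + 5(m + 5) = -(m + 5)(m + 7).
Expand and collect terms: -m² - 12m - 25 = 0.
By the quadratic formula, m = (12 ± √44) / -2, so m ≈ -9.3166 or m ≈ -2.6834.
Neither value makes a denominator zero (m ≠ -5, m ≠ -7), so both are valid.

m = -9.3166 or m = -2.6834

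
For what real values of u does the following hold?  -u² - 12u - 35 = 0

Factor: -1(u + 5)(u + 7) = 0.
So u = -5 or u = -7.

u = -7 or u = -5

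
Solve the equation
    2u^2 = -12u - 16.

Bring every term to one side: 2u^2 + 12u + 16 = 0.
Factor: 2(u + 4)(u + 2) = 0.
So u = -4 or u = -2.

u = -4 or u = -2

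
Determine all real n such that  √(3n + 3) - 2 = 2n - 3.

Isolate the radical: √(3n + 3) = 2n - 1.
Square both sides: 3n + 3 = (2n - 1)².
Expand and rearrange: 4n² - 7n - 2 = 0.
Solving gives n = 2 or n = -0.25.
Check each candidate in the original equation:
  n = 2: √(9) = 3, while 2n - 1 = 3 — valid.
  n = -0.25: √(2.25) = 1.5, while 2n - 1 = -1.5 — extraneous.

n = 2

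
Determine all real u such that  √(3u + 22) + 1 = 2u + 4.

u = 1

Isolate the radical: √(3u + 22) = 2u + 3.
Square both sides: 3u + 22 = (2u + 3)².
Expand and rearrange: 4u² + 9u - 13 = 0.
Solving gives u = 1 or u = -3.25.
Check each candidate in the original equation:
  u = 1: √(25) = 5, while 2u + 3 = 5 — valid.
  u = -3.25: √(12.25) = 3.5, while 2u + 3 = -3.5 — extraneous.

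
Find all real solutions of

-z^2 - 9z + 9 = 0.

Discriminant: (-9)^2 - 4*(-1)*9 = 117.
Quadratic formula: z = (9 +/- sqrt(117)) / (-2).
So z = -3*sqrt(13)/2 - 9/2 ~= -9.9083 or z = -9/2 + 3*sqrt(13)/2 ~= 0.9083.

z = -9.9083 or z = 0.9083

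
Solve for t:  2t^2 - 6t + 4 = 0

Factor: 2(t - 2)(t - 1) = 0.
So t = 2 or t = 1.

t = 1 or t = 2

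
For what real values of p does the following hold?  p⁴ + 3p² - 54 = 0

p = -2.4495 or p = 2.4495

Let u = p². The equation becomes u² + 3u - 54 = 0.
Factor: (u + 9)(u - 6) = 0, so u = -9 or u = 6.
p² = -9 < 0 has no real solution.
p² = 6 gives p = ±√(6) ≈ ±2.4495.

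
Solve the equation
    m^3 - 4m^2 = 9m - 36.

Rearrange: m^3 - 4m^2 - 9m + 36 = 0.
Possible rational roots are divisors of 36. Testing m = 3 gives 0, so (m - 3) is a factor.
Divide: m^3 - 4m^2 - 9m + 36 = (m - 3)(m^2 - m - 12).
Factor the quadratic: m = 4 or m = -3.

m = -3 or m = 3 or m = 4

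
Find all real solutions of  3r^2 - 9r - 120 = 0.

Factor: 3(r + 5)(r - 8) = 0.
So r = -5 or r = 8.

r = -5 or r = 8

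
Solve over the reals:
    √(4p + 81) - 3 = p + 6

p = 0

Isolate the radical: √(4p + 81) = p + 9.
Square both sides: 4p + 81 = (p + 9)².
Expand and rearrange: p² + 14p = 0.
Solving gives p = 0 or p = -14.
Check each candidate in the original equation:
  p = 0: √(81) = 9, while p + 9 = 9 — valid.
  p = -14: √(25) = 5, while p + 9 = -5 — extraneous.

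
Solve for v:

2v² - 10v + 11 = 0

Discriminant: (-10)² − 4·2·11 = 12.
Quadratic formula: v = (10 ± √12) / 4.
So v = √(3)/2 + 5/2 ≈ 3.366 or v = 5/2 - √(3)/2 ≈ 1.634.

v = 1.634 or v = 3.366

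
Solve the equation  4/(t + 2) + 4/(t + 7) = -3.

Multiply both sides by (t + 2)(t + 7):
4(t + 7) + 4(t + 2) = -3(t + 2)(t + 7).
Expand and collect terms: -3t^2 - 35t - 78 = 0.
Factor or apply the quadratic formula: t = -8.6667 or t = -3.
Neither value makes a denominator zero (t != -2, t != -7), so both are valid.

t = -8.6667 or t = -3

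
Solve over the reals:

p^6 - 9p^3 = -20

Let u = p^3. The equation becomes u^2 - 9u + 20 = 0.
Factor: (u - 4)(u - 5) = 0, so u = 4 or u = 5.
p^3 = 4 gives p = (4)^(1/3) ~= 1.5874.
p^3 = 5 gives p = (5)^(1/3) ~= 1.71.

p = 1.5874 or p = 1.71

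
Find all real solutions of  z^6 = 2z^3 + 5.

Let u = z^3. The equation becomes u^2 - 2u - 5 = 0.
By the quadratic formula, u = 1 + sqrt(6) or u = 1 - sqrt(6).
z^3 = 1 + sqrt(6) gives z = (1 + sqrt(6))^(1/3) ~= 1.511.
z^3 = 1 - sqrt(6) gives z = -(-1 + sqrt(6))^(1/3) ~= -1.1317.

z = -1.1317 or z = 1.511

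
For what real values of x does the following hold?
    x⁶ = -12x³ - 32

Let u = x³. The equation becomes u² + 12u + 32 = 0.
Factor: (u + 8)(u + 4) = 0, so u = -8 or u = -4.
x³ = -8 gives x = -2.
x³ = -4 gives x = -∛(4) ≈ -1.5874.

x = -2 or x = -1.5874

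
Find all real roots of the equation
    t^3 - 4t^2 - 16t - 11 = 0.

Possible rational roots are divisors of -11. Testing t = -1 gives 0, so (t + 1) is a factor.
Divide: t^3 - 4t^2 - 16t - 11 = (t + 1)(t^2 - 5t - 11).
Apply the quadratic formula to t^2 - 5t - 11 = 0: t = (5 +/- sqrt(69))/2, i.e. t ~= 6.6533 or t ~= -1.6533.

t = -1.6533 or t = -1 or t = 6.6533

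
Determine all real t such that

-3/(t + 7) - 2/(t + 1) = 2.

Multiply both sides by (t + 7)(t + 1):
-3(t + 1) - 2(t + 7) = 2(t + 7)(t + 1).
Expand and collect terms: 2t² + 21t + 31 = 0.
By the quadratic formula, t = (-21 ± √193) / 4, so t ≈ -1.7769 or t ≈ -8.7231.
Neither value makes a denominator zero (t ≠ -7, t ≠ -1), so both are valid.

t = -8.7231 or t = -1.7769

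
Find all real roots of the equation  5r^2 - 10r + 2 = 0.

r = 0.2254 or r = 1.7746

Discriminant: (-10)^2 - 4*5*2 = 60.
Quadratic formula: r = (10 +/- sqrt(60)) / 10.
So r = sqrt(15)/5 + 1 ~= 1.7746 or r = 1 - sqrt(15)/5 ~= 0.2254.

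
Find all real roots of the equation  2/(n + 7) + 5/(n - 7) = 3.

Multiply both sides by (n + 7)(n - 7):
2(n - 7) + 5(n + 7) = 3(n + 7)(n - 7).
Expand and collect terms: 3n² - 7n - 168 = 0.
By the quadratic formula, n = (7 ± √2065) / 6, so n ≈ 8.7404 or n ≈ -6.407.
Neither value makes a denominator zero (n ≠ -7, n ≠ 7), so both are valid.

n = -6.407 or n = 8.7404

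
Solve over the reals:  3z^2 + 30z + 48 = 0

Factor: 3(z + 8)(z + 2) = 0.
So z = -8 or z = -2.

z = -8 or z = -2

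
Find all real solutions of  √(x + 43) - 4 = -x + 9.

Isolate the radical: √(x + 43) = -x + 13.
Square both sides: x + 43 = (-x + 13)².
Expand and rearrange: x² - 27x + 126 = 0.
Solving gives x = 21 or x = 6.
Check each candidate in the original equation:
  x = 21: √(64) = 8, while -x + 13 = -8 — extraneous.
  x = 6: √(49) = 7, while -x + 13 = 7 — valid.

x = 6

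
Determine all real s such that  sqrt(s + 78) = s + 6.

s = 3

Square both sides: s + 78 = (s + 6)^2.
Expand and rearrange: s^2 + 11s - 42 = 0.
Solving gives s = 3 or s = -14.
Check each candidate in the original equation:
  s = 3: sqrt(81) = 9, while s + 6 = 9 — valid.
  s = -14: sqrt(64) = 8, while s + 6 = -8 — extraneous.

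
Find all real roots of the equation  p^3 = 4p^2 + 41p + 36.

Rearrange: p^3 - 4p^2 - 41p - 36 = 0.
Possible rational roots are divisors of -36. Testing p = -4 gives 0, so (p + 4) is a factor.
Divide: p^3 - 4p^2 - 41p - 36 = (p + 4)(p^2 - 8p - 9).
Factor the quadratic: p = 9 or p = -1.

p = -4 or p = -1 or p = 9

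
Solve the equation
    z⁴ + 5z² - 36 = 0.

Let u = z². The equation becomes u² + 5u - 36 = 0.
Factor: (u - 4)(u + 9) = 0, so u = 4 or u = -9.
z² = 4 gives z = ±2.
z² = -9 < 0 has no real solution.

z = -2 or z = 2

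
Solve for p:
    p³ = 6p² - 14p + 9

p = 1

Rearrange: p³ - 6p² + 14p - 9 = 0.
Possible rational roots are divisors of -9. Testing p = 1 gives 0, so (p - 1) is a factor.
Divide: p³ - 6p² + 14p - 9 = (p - 1)(p² - 5p + 9).
The quadratic p² - 5p + 9 has discriminant -11 < 0, so no further real roots.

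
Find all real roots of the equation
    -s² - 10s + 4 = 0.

Discriminant: (-10)² − 4·(-1)·4 = 116.
Quadratic formula: s = (10 ± √116) / (-2).
So s = -√(29) - 5 ≈ -10.3852 or s = -5 + √(29) ≈ 0.3852.

s = -10.3852 or s = 0.3852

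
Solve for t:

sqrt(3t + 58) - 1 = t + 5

t = 2

Isolate the radical: sqrt(3t + 58) = t + 6.
Square both sides: 3t + 58 = (t + 6)^2.
Expand and rearrange: t^2 + 9t - 22 = 0.
Solving gives t = 2 or t = -11.
Check each candidate in the original equation:
  t = 2: sqrt(64) = 8, while t + 6 = 8 — valid.
  t = -11: sqrt(25) = 5, while t + 6 = -5 — extraneous.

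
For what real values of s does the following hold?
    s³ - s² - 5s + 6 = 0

s = -2.3028 or s = 1.3028 or s = 2

Possible rational roots are divisors of 6. Testing s = 2 gives 0, so (s - 2) is a factor.
Divide: s³ - s² - 5s + 6 = (s - 2)(s² + s - 3).
Apply the quadratic formula to s² + s - 3 = 0: s = (-1 ± √13)/2, i.e. s ≈ 1.3028 or s ≈ -2.3028.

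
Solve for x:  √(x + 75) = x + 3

x = 6

Square both sides: x + 75 = (x + 3)².
Expand and rearrange: x² + 5x - 66 = 0.
Solving gives x = 6 or x = -11.
Check each candidate in the original equation:
  x = 6: √(81) = 9, while x + 3 = 9 — valid.
  x = -11: √(64) = 8, while x + 3 = -8 — extraneous.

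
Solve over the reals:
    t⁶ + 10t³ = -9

Let u = t³. The equation becomes u² + 10u + 9 = 0.
Factor: (u + 9)(u + 1) = 0, so u = -9 or u = -1.
t³ = -9 gives t = -∛(9) ≈ -2.0801.
t³ = -1 gives t = -1.

t = -2.0801 or t = -1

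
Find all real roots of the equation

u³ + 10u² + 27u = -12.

u = -5.4495 or u = -4 or u = -0.5505

Rearrange: u³ + 10u² + 27u + 12 = 0.
Possible rational roots are divisors of 12. Testing u = -4 gives 0, so (u + 4) is a factor.
Divide: u³ + 10u² + 27u + 12 = (u + 4)(u² + 6u + 3).
Apply the quadratic formula to u² + 6u + 3 = 0: u = (-6 ± √24)/2, i.e. u ≈ -0.5505 or u ≈ -5.4495.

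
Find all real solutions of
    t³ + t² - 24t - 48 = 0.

Possible rational roots are divisors of -48. Testing t = -4 gives 0, so (t + 4) is a factor.
Divide: t³ + t² - 24t - 48 = (t + 4)(t² - 3t - 12).
Apply the quadratic formula to t² - 3t - 12 = 0: t = (3 ± √57)/2, i.e. t ≈ 5.2749 or t ≈ -2.2749.

t = -4 or t = -2.2749 or t = 5.2749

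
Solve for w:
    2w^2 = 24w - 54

w = 3 or w = 9

Bring every term to one side: 2w^2 - 24w + 54 = 0.
Factor: 2(w - 3)(w - 9) = 0.
So w = 3 or w = 9.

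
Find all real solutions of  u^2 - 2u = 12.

u = -2.6056 or u = 4.6056

Rearrange to standard form: u^2 - 2u - 12 = 0.
Discriminant: (-2)^2 - 4*1*(-12) = 52.
Quadratic formula: u = (2 +/- sqrt(52)) / 2.
So u = 1 + sqrt(13) ~= 4.6056 or u = 1 - sqrt(13) ~= -2.6056.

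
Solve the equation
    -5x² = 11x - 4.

x = -2.5177 or x = 0.3177

Rearrange to standard form: -5x² - 11x + 4 = 0.
Discriminant: (-11)² − 4·(-5)·4 = 201.
Quadratic formula: x = (11 ± √201) / (-10).
So x = -√(201)/10 - 11/10 ≈ -2.5177 or x = -11/10 + √(201)/10 ≈ 0.3177.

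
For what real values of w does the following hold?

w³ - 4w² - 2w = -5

w = -1.1926 or w = 1 or w = 4.1926

Rearrange: w³ - 4w² - 2w + 5 = 0.
Possible rational roots are divisors of 5. Testing w = 1 gives 0, so (w - 1) is a factor.
Divide: w³ - 4w² - 2w + 5 = (w - 1)(w² - 3w - 5).
Apply the quadratic formula to w² - 3w - 5 = 0: w = (3 ± √29)/2, i.e. w ≈ 4.1926 or w ≈ -1.1926.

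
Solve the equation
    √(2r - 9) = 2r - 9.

Square both sides: 2r - 9 = (2r - 9)².
Expand and rearrange: 4r² - 38r + 90 = 0.
Solving gives r = 5 or r = 4.5.
Check each candidate in the original equation:
  r = 5: √(1) = 1, while 2r - 9 = 1 — valid.
  r = 4.5: √(0) = 0, while 2r - 9 = 0 — valid.

r = 4.5 or r = 5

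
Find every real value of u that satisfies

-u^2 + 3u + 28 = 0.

Factor: -1(u + 4)(u - 7) = 0.
So u = -4 or u = 7.

u = -4 or u = 7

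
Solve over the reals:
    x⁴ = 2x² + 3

Let u = x². The equation becomes u² - 2u - 3 = 0.
Factor: (u - 3)(u + 1) = 0, so u = 3 or u = -1.
x² = 3 gives x = ±√(3) ≈ ±1.7321.
x² = -1 < 0 has no real solution.

x = -1.7321 or x = 1.7321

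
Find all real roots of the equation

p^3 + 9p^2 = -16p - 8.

Rearrange: p^3 + 9p^2 + 16p + 8 = 0.
Possible rational roots are divisors of 8. Testing p = -1 gives 0, so (p + 1) is a factor.
Divide: p^3 + 9p^2 + 16p + 8 = (p + 1)(p^2 + 8p + 8).
Apply the quadratic formula to p^2 + 8p + 8 = 0: p = (-8 +/- sqrt(32))/2, i.e. p ~= -1.1716 or p ~= -6.8284.

p = -6.8284 or p = -1.1716 or p = -1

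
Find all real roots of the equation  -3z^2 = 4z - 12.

z = -2.7749 or z = 1.4415

Rearrange to standard form: -3z^2 - 4z + 12 = 0.
Discriminant: (-4)^2 - 4*(-3)*12 = 160.
Quadratic formula: z = (4 +/- sqrt(160)) / (-6).
So z = -2*sqrt(10)/3 - 2/3 ~= -2.7749 or z = -2/3 + 2*sqrt(10)/3 ~= 1.4415.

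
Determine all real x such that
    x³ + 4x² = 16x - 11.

x = -6.6533 or x = 1 or x = 1.6533

Rearrange: x³ + 4x² - 16x + 11 = 0.
Possible rational roots are divisors of 11. Testing x = 1 gives 0, so (x - 1) is a factor.
Divide: x³ + 4x² - 16x + 11 = (x - 1)(x² + 5x - 11).
Apply the quadratic formula to x² + 5x - 11 = 0: x = (-5 ± √69)/2, i.e. x ≈ 1.6533 or x ≈ -6.6533.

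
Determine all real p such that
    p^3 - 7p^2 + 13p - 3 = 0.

p = 0.2679 or p = 3 or p = 3.7321

Possible rational roots are divisors of -3. Testing p = 3 gives 0, so (p - 3) is a factor.
Divide: p^3 - 7p^2 + 13p - 3 = (p - 3)(p^2 - 4p + 1).
Apply the quadratic formula to p^2 - 4p + 1 = 0: p = (4 +/- sqrt(12))/2, i.e. p ~= 3.7321 or p ~= 0.2679.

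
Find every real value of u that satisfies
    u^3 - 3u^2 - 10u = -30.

Rearrange: u^3 - 3u^2 - 10u + 30 = 0.
Possible rational roots are divisors of 30. Testing u = 3 gives 0, so (u - 3) is a factor.
Divide: u^3 - 3u^2 - 10u + 30 = (u - 3)(u^2 - 10).
Apply the quadratic formula to u^2 - 10 = 0: u = (0 +/- sqrt(40))/2, i.e. u ~= 3.1623 or u ~= -3.1623.

u = -3.1623 or u = 3 or u = 3.1623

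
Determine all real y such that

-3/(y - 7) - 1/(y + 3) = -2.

y = -2.5678 or y = 8.5678

Multiply both sides by (y - 7)(y + 3):
-3(y + 3) - (y - 7) = -2(y - 7)(y + 3).
Expand and collect terms: -2y^2 + 12y + 44 = 0.
By the quadratic formula, y = (-12 +/- sqrt(496)) / -4, so y ~= -2.5678 or y ~= 8.5678.
Neither value makes a denominator zero (y != 7, y != -3), so both are valid.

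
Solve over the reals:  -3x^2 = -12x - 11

x = -0.7689 or x = 4.7689

Rearrange to standard form: -3x^2 + 12x + 11 = 0.
Discriminant: (12)^2 - 4*(-3)*11 = 276.
Quadratic formula: x = (-12 +/- sqrt(276)) / (-6).
So x = 2 - sqrt(69)/3 ~= -0.7689 or x = 2 + sqrt(69)/3 ~= 4.7689.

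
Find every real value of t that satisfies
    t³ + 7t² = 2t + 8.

t = -7.1231 or t = -1 or t = 1.1231

Rearrange: t³ + 7t² - 2t - 8 = 0.
Possible rational roots are divisors of -8. Testing t = -1 gives 0, so (t + 1) is a factor.
Divide: t³ + 7t² - 2t - 8 = (t + 1)(t² + 6t - 8).
Apply the quadratic formula to t² + 6t - 8 = 0: t = (-6 ± √68)/2, i.e. t ≈ 1.1231 or t ≈ -7.1231.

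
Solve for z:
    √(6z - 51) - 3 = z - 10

z = 10

Isolate the radical: √(6z - 51) = z - 7.
Square both sides: 6z - 51 = (z - 7)².
Expand and rearrange: z² - 20z + 100 = 0.
This gives the repeated root z = 10.
Check in the original equation:
  z = 10: √(9) = 3, while z - 7 = 3 — valid.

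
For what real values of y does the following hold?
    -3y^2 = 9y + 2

Rearrange to standard form: -3y^2 - 9y - 2 = 0.
Discriminant: (-9)^2 - 4*(-3)*(-2) = 57.
Quadratic formula: y = (9 +/- sqrt(57)) / (-6).
So y = -3/2 - sqrt(57)/6 ~= -2.7583 or y = -3/2 + sqrt(57)/6 ~= -0.2417.

y = -2.7583 or y = -0.2417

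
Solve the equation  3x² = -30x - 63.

Bring every term to one side: 3x² + 30x + 63 = 0.
Factor: 3(x + 7)(x + 3) = 0.
So x = -7 or x = -3.

x = -7 or x = -3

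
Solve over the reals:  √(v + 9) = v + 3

Square both sides: v + 9 = (v + 3)².
Expand and rearrange: v² + 5v = 0.
Solving gives v = 0 or v = -5.
Check each candidate in the original equation:
  v = 0: √(9) = 3, while v + 3 = 3 — valid.
  v = -5: √(4) = 2, while v + 3 = -2 — extraneous.

v = 0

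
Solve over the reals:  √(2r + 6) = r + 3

r = -3 or r = -1

Square both sides: 2r + 6 = (r + 3)².
Expand and rearrange: r² + 4r + 3 = 0.
Solving gives r = -1 or r = -3.
Check each candidate in the original equation:
  r = -1: √(4) = 2, while r + 3 = 2 — valid.
  r = -3: √(0) = 0, while r + 3 = 0 — valid.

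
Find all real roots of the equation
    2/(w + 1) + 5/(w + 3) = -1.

Multiply both sides by (w + 1)(w + 3):
2(w + 3) + 5(w + 1) = -(w + 1)(w + 3).
Expand and collect terms: -w² - 11w - 14 = 0.
By the quadratic formula, w = (11 ± √65) / -2, so w ≈ -9.5311 or w ≈ -1.4689.
Neither value makes a denominator zero (w ≠ -1, w ≠ -3), so both are valid.

w = -9.5311 or w = -1.4689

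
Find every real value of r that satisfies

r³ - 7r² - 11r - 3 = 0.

Possible rational roots are divisors of -3. Testing r = -1 gives 0, so (r + 1) is a factor.
Divide: r³ - 7r² - 11r - 3 = (r + 1)(r² - 8r - 3).
Apply the quadratic formula to r² - 8r - 3 = 0: r = (8 ± √76)/2, i.e. r ≈ 8.3589 or r ≈ -0.3589.

r = -1 or r = -0.3589 or r = 8.3589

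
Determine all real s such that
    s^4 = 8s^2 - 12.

s = -2.4495 or s = -1.4142 or s = 1.4142 or s = 2.4495

Let u = s^2. The equation becomes u^2 - 8u + 12 = 0.
Factor: (u - 6)(u - 2) = 0, so u = 6 or u = 2.
s^2 = 6 gives s = +/-sqrt(6) ~= +/-2.4495.
s^2 = 2 gives s = +/-sqrt(2) ~= +/-1.4142.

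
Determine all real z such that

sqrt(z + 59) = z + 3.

Square both sides: z + 59 = (z + 3)^2.
Expand and rearrange: z^2 + 5z - 50 = 0.
Solving gives z = 5 or z = -10.
Check each candidate in the original equation:
  z = 5: sqrt(64) = 8, while z + 3 = 8 — valid.
  z = -10: sqrt(49) = 7, while z + 3 = -7 — extraneous.

z = 5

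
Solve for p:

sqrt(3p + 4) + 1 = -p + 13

p = 7

Isolate the radical: sqrt(3p + 4) = -p + 12.
Square both sides: 3p + 4 = (-p + 12)^2.
Expand and rearrange: p^2 - 27p + 140 = 0.
Solving gives p = 20 or p = 7.
Check each candidate in the original equation:
  p = 20: sqrt(64) = 8, while -p + 12 = -8 — extraneous.
  p = 7: sqrt(25) = 5, while -p + 12 = 5 — valid.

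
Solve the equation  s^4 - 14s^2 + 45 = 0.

Let u = s^2. The equation becomes u^2 - 14u + 45 = 0.
Factor: (u - 9)(u - 5) = 0, so u = 9 or u = 5.
s^2 = 9 gives s = +/-3.
s^2 = 5 gives s = +/-sqrt(5) ~= +/-2.2361.

s = -3 or s = -2.2361 or s = 2.2361 or s = 3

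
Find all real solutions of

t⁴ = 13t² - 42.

t = -2.6458 or t = -2.4495 or t = 2.4495 or t = 2.6458

Let u = t². The equation becomes u² - 13u + 42 = 0.
Factor: (u - 7)(u - 6) = 0, so u = 7 or u = 6.
t² = 7 gives t = ±√(7) ≈ ±2.6458.
t² = 6 gives t = ±√(6) ≈ ±2.4495.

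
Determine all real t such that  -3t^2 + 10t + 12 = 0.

t = -0.9367 or t = 4.2701

Discriminant: (10)^2 - 4*(-3)*12 = 244.
Quadratic formula: t = (-10 +/- sqrt(244)) / (-6).
So t = 5/3 - sqrt(61)/3 ~= -0.9367 or t = 5/3 + sqrt(61)/3 ~= 4.2701.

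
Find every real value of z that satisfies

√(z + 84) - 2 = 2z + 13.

Isolate the radical: √(z + 84) = 2z + 15.
Square both sides: z + 84 = (2z + 15)².
Expand and rearrange: 4z² + 59z + 141 = 0.
Solving gives z = -3 or z = -11.75.
Check each candidate in the original equation:
  z = -3: √(81) = 9, while 2z + 15 = 9 — valid.
  z = -11.75: √(72.25) = 8.5, while 2z + 15 = -8.5 — extraneous.

z = -3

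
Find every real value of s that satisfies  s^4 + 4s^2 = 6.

Let u = s^2. The equation becomes u^2 + 4u - 6 = 0.
By the quadratic formula, u = -2 + sqrt(10) or u = -sqrt(10) - 2.
s^2 = -2 + sqrt(10) gives s = +/-sqrt(-2 + sqrt(10)) ~= +/-1.0781.
s^2 = -sqrt(10) - 2 < 0 has no real solution.

s = -1.0781 or s = 1.0781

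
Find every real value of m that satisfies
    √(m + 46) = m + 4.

Square both sides: m + 46 = (m + 4)².
Expand and rearrange: m² + 7m - 30 = 0.
Solving gives m = 3 or m = -10.
Check each candidate in the original equation:
  m = 3: √(49) = 7, while m + 4 = 7 — valid.
  m = -10: √(36) = 6, while m + 4 = -6 — extraneous.

m = 3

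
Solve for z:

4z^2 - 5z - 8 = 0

z = -0.9212 or z = 2.1712

Discriminant: (-5)^2 - 4*4*(-8) = 153.
Quadratic formula: z = (5 +/- sqrt(153)) / 8.
So z = 5/8 + 3*sqrt(17)/8 ~= 2.1712 or z = 5/8 - 3*sqrt(17)/8 ~= -0.9212.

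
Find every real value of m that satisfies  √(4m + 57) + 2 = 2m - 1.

m = 6

Isolate the radical: √(4m + 57) = 2m - 3.
Square both sides: 4m + 57 = (2m - 3)².
Expand and rearrange: 4m² - 16m - 48 = 0.
Solving gives m = 6 or m = -2.
Check each candidate in the original equation:
  m = 6: √(81) = 9, while 2m - 3 = 9 — valid.
  m = -2: √(49) = 7, while 2m - 3 = -7 — extraneous.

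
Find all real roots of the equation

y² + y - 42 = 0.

y = -7 or y = 6

Factor: (y - 6)(y + 7) = 0.
So y = 6 or y = -7.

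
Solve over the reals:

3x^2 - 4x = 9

Rearrange to standard form: 3x^2 - 4x - 9 = 0.
Discriminant: (-4)^2 - 4*3*(-9) = 124.
Quadratic formula: x = (4 +/- sqrt(124)) / 6.
So x = 2/3 + sqrt(31)/3 ~= 2.5226 or x = 2/3 - sqrt(31)/3 ~= -1.1893.

x = -1.1893 or x = 2.5226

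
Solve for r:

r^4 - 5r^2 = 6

r = -2.4495 or r = 2.4495

Let u = r^2. The equation becomes u^2 - 5u - 6 = 0.
Factor: (u + 1)(u - 6) = 0, so u = -1 or u = 6.
r^2 = -1 < 0 has no real solution.
r^2 = 6 gives r = +/-sqrt(6) ~= +/-2.4495.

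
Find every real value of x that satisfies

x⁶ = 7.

Let u = x³. The equation becomes u² - 7 = 0.
By the quadratic formula, u = √(7) or u = -√(7).
x³ = √(7) gives x = ∛(√(7)) ≈ 1.3831.
x³ = -√(7) gives x = -∛(√(7)) ≈ -1.3831.

x = -1.3831 or x = 1.3831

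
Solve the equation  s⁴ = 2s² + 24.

s = -2.4495 or s = 2.4495

Let u = s². The equation becomes u² - 2u - 24 = 0.
Factor: (u + 4)(u - 6) = 0, so u = -4 or u = 6.
s² = -4 < 0 has no real solution.
s² = 6 gives s = ±√(6) ≈ ±2.4495.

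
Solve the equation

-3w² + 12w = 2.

Rearrange to standard form: -3w² + 12w - 2 = 0.
Discriminant: (12)² − 4·(-3)·(-2) = 120.
Quadratic formula: w = (-12 ± √120) / (-6).
So w = 2 - √(30)/3 ≈ 0.1743 or w = √(30)/3 + 2 ≈ 3.8257.

w = 0.1743 or w = 3.8257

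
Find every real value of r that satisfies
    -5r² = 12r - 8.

r = -2.9436 or r = 0.5436

Rearrange to standard form: -5r² - 12r + 8 = 0.
Discriminant: (-12)² − 4·(-5)·8 = 304.
Quadratic formula: r = (12 ± √304) / (-10).
So r = -2·√(19)/5 - 6/5 ≈ -2.9436 or r = -6/5 + 2·√(19)/5 ≈ 0.5436.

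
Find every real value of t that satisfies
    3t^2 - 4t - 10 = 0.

t = -1.277 or t = 2.6103

Discriminant: (-4)^2 - 4*3*(-10) = 136.
Quadratic formula: t = (4 +/- sqrt(136)) / 6.
So t = 2/3 + sqrt(34)/3 ~= 2.6103 or t = 2/3 - sqrt(34)/3 ~= -1.277.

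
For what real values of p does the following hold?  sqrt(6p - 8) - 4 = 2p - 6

p = 1.5 or p = 2

Isolate the radical: sqrt(6p - 8) = 2p - 2.
Square both sides: 6p - 8 = (2p - 2)^2.
Expand and rearrange: 4p^2 - 14p + 12 = 0.
Solving gives p = 2 or p = 1.5.
Check each candidate in the original equation:
  p = 2: sqrt(4) = 2, while 2p - 2 = 2 — valid.
  p = 1.5: sqrt(1) = 1, while 2p - 2 = 1 — valid.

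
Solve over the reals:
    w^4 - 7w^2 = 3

Let u = w^2. The equation becomes u^2 - 7u - 3 = 0.
By the quadratic formula, u = 7/2 + sqrt(61)/2 or u = 7/2 - sqrt(61)/2.
w^2 = 7/2 + sqrt(61)/2 gives w = +/-sqrt(7/2 + sqrt(61)/2) ~= +/-2.7212.
w^2 = 7/2 - sqrt(61)/2 < 0 has no real solution.

w = -2.7212 or w = 2.7212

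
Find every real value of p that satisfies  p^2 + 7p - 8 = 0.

p = -8 or p = 1

Factor: (p + 8)(p - 1) = 0.
So p = -8 or p = 1.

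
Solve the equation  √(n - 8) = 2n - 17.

n = 9

Square both sides: n - 8 = (2n - 17)².
Expand and rearrange: 4n² - 69n + 297 = 0.
Solving gives n = 9 or n = 8.25.
Check each candidate in the original equation:
  n = 9: √(1) = 1, while 2n - 17 = 1 — valid.
  n = 8.25: √(0.25) = 0.5, while 2n - 17 = -0.5 — extraneous.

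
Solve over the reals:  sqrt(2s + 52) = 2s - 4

s = 6

Square both sides: 2s + 52 = (2s - 4)^2.
Expand and rearrange: 4s^2 - 18s - 36 = 0.
Solving gives s = 6 or s = -1.5.
Check each candidate in the original equation:
  s = 6: sqrt(64) = 8, while 2s - 4 = 8 — valid.
  s = -1.5: sqrt(49) = 7, while 2s - 4 = -7 — extraneous.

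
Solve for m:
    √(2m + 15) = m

m = 5

Square both sides: 2m + 15 = (m)².
Expand and rearrange: m² - 2m - 15 = 0.
Solving gives m = 5 or m = -3.
Check each candidate in the original equation:
  m = 5: √(25) = 5, while m = 5 — valid.
  m = -3: √(9) = 3, while m = -3 — extraneous.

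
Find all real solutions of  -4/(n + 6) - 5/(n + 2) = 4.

Multiply both sides by (n + 6)(n + 2):
-4(n + 2) - 5(n + 6) = 4(n + 6)(n + 2).
Expand and collect terms: 4n^2 + 41n + 86 = 0.
By the quadratic formula, n = (-41 +/- sqrt(305)) / 8, so n ~= -2.942 or n ~= -7.308.
Neither value makes a denominator zero (n != -6, n != -2), so both are valid.

n = -7.308 or n = -2.942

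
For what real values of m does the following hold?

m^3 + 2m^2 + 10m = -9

Rearrange: m^3 + 2m^2 + 10m + 9 = 0.
Possible rational roots are divisors of 9. Testing m = -1 gives 0, so (m + 1) is a factor.
Divide: m^3 + 2m^2 + 10m + 9 = (m + 1)(m^2 + m + 9).
The quadratic m^2 + m + 9 has discriminant -35 < 0, so no further real roots.

m = -1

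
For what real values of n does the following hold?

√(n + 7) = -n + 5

Square both sides: n + 7 = (-n + 5)².
Expand and rearrange: n² - 11n + 18 = 0.
Solving gives n = 9 or n = 2.
Check each candidate in the original equation:
  n = 9: √(16) = 4, while -n + 5 = -4 — extraneous.
  n = 2: √(9) = 3, while -n + 5 = 3 — valid.

n = 2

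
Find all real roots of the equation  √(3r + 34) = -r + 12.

Square both sides: 3r + 34 = (-r + 12)².
Expand and rearrange: r² - 27r + 110 = 0.
Solving gives r = 22 or r = 5.
Check each candidate in the original equation:
  r = 22: √(100) = 10, while -r + 12 = -10 — extraneous.
  r = 5: √(49) = 7, while -r + 12 = 7 — valid.

r = 5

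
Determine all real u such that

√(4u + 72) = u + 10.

Square both sides: 4u + 72 = (u + 10)².
Expand and rearrange: u² + 16u + 28 = 0.
Solving gives u = -2 or u = -14.
Check each candidate in the original equation:
  u = -2: √(64) = 8, while u + 10 = 8 — valid.
  u = -14: √(16) = 4, while u + 10 = -4 — extraneous.

u = -2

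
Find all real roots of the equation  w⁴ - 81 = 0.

w = -3 or w = 3

Let u = w². The equation becomes u² - 81 = 0.
Factor: (u - 9)(u + 9) = 0, so u = 9 or u = -9.
w² = 9 gives w = ±3.
w² = -9 < 0 has no real solution.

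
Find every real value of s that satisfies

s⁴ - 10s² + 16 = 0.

Let u = s². The equation becomes u² - 10u + 16 = 0.
Factor: (u - 8)(u - 2) = 0, so u = 8 or u = 2.
s² = 8 gives s = ±2·√(2) ≈ ±2.8284.
s² = 2 gives s = ±√(2) ≈ ±1.4142.

s = -2.8284 or s = -1.4142 or s = 1.4142 or s = 2.8284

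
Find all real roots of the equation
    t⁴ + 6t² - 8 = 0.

Let u = t². The equation becomes u² + 6u - 8 = 0.
By the quadratic formula, u = -3 + √(17) or u = -√(17) - 3.
t² = -3 + √(17) gives t = ±√(-3 + √(17)) ≈ ±1.0598.
t² = -√(17) - 3 < 0 has no real solution.

t = -1.0598 or t = 1.0598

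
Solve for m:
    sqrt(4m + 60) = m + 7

Square both sides: 4m + 60 = (m + 7)^2.
Expand and rearrange: m^2 + 10m - 11 = 0.
Solving gives m = 1 or m = -11.
Check each candidate in the original equation:
  m = 1: sqrt(64) = 8, while m + 7 = 8 — valid.
  m = -11: sqrt(16) = 4, while m + 7 = -4 — extraneous.

m = 1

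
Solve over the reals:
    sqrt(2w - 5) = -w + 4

Square both sides: 2w - 5 = (-w + 4)^2.
Expand and rearrange: w^2 - 10w + 21 = 0.
Solving gives w = 7 or w = 3.
Check each candidate in the original equation:
  w = 7: sqrt(9) = 3, while -w + 4 = -3 — extraneous.
  w = 3: sqrt(1) = 1, while -w + 4 = 1 — valid.

w = 3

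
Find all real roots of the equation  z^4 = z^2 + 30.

z = -2.4495 or z = 2.4495

Let u = z^2. The equation becomes u^2 - u - 30 = 0.
Factor: (u - 6)(u + 5) = 0, so u = 6 or u = -5.
z^2 = 6 gives z = +/-sqrt(6) ~= +/-2.4495.
z^2 = -5 < 0 has no real solution.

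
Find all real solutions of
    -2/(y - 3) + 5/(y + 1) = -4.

y = -2.1392 or y = 3.3892

Multiply both sides by (y - 3)(y + 1):
-2(y + 1) + 5(y - 3) = -4(y - 3)(y + 1).
Expand and collect terms: -4y^2 + 5y + 29 = 0.
By the quadratic formula, y = (-5 +/- sqrt(489)) / -8, so y ~= -2.1392 or y ~= 3.3892.
Neither value makes a denominator zero (y != 3, y != -1), so both are valid.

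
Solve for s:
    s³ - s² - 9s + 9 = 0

s = -3 or s = 1 or s = 3

Possible rational roots are divisors of 9. Testing s = 1 gives 0, so (s - 1) is a factor.
Divide: s³ - s² - 9s + 9 = (s - 1)(s² - 9).
Factor the quadratic: s = 3 or s = -3.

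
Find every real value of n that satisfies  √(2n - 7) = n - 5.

n = 8

Square both sides: 2n - 7 = (n - 5)².
Expand and rearrange: n² - 12n + 32 = 0.
Solving gives n = 8 or n = 4.
Check each candidate in the original equation:
  n = 8: √(9) = 3, while n - 5 = 3 — valid.
  n = 4: √(1) = 1, while n - 5 = -1 — extraneous.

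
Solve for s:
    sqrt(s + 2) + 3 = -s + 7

Isolate the radical: sqrt(s + 2) = -s + 4.
Square both sides: s + 2 = (-s + 4)^2.
Expand and rearrange: s^2 - 9s + 14 = 0.
Solving gives s = 7 or s = 2.
Check each candidate in the original equation:
  s = 7: sqrt(9) = 3, while -s + 4 = -3 — extraneous.
  s = 2: sqrt(4) = 2, while -s + 4 = 2 — valid.

s = 2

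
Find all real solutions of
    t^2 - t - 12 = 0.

Factor: (t + 3)(t - 4) = 0.
So t = -3 or t = 4.

t = -3 or t = 4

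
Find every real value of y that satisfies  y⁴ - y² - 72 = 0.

Let u = y². The equation becomes u² - u - 72 = 0.
Factor: (u - 9)(u + 8) = 0, so u = 9 or u = -8.
y² = 9 gives y = ±3.
y² = -8 < 0 has no real solution.

y = -3 or y = 3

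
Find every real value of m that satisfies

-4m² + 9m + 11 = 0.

Discriminant: (9)² − 4·(-4)·11 = 257.
Quadratic formula: m = (-9 ± √257) / (-8).
So m = 9/8 - √(257)/8 ≈ -0.8789 or m = 9/8 + √(257)/8 ≈ 3.1289.

m = -0.8789 or m = 3.1289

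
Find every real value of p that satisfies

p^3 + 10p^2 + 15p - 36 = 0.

p = -7.2426 or p = -4 or p = 1.2426

Possible rational roots are divisors of -36. Testing p = -4 gives 0, so (p + 4) is a factor.
Divide: p^3 + 10p^2 + 15p - 36 = (p + 4)(p^2 + 6p - 9).
Apply the quadratic formula to p^2 + 6p - 9 = 0: p = (-6 +/- sqrt(72))/2, i.e. p ~= 1.2426 or p ~= -7.2426.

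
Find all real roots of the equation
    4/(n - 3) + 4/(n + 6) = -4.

n = -7.1098 or n = 2.1098

Multiply both sides by (n - 3)(n + 6):
4(n + 6) + 4(n - 3) = -4(n - 3)(n + 6).
Expand and collect terms: -4n^2 - 20n + 60 = 0.
By the quadratic formula, n = (20 +/- sqrt(1360)) / -8, so n ~= -7.1098 or n ~= 2.1098.
Neither value makes a denominator zero (n != 3, n != -6), so both are valid.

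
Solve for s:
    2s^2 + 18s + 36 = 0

s = -6 or s = -3

Factor: 2(s + 6)(s + 3) = 0.
So s = -6 or s = -3.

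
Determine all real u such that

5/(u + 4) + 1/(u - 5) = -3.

u = -5.7202 or u = 4.7202

Multiply both sides by (u + 4)(u - 5):
5(u - 5) + (u + 4) = -3(u + 4)(u - 5).
Expand and collect terms: -3u² - 3u + 81 = 0.
By the quadratic formula, u = (3 ± √981) / -6, so u ≈ -5.7202 or u ≈ 4.7202.
Neither value makes a denominator zero (u ≠ -4, u ≠ 5), so both are valid.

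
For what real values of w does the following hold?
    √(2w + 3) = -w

w = -1

Square both sides: 2w + 3 = (-w)².
Expand and rearrange: w² - 2w - 3 = 0.
Solving gives w = 3 or w = -1.
Check each candidate in the original equation:
  w = 3: √(9) = 3, while -w = -3 — extraneous.
  w = -1: √(1) = 1, while -w = 1 — valid.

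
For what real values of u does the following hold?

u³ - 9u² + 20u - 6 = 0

u = 0.3542 or u = 3 or u = 5.6458

Possible rational roots are divisors of -6. Testing u = 3 gives 0, so (u - 3) is a factor.
Divide: u³ - 9u² + 20u - 6 = (u - 3)(u² - 6u + 2).
Apply the quadratic formula to u² - 6u + 2 = 0: u = (6 ± √28)/2, i.e. u ≈ 5.6458 or u ≈ 0.3542.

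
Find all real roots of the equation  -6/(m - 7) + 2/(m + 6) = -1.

m = -7.4121 or m = 12.4121

Multiply both sides by (m - 7)(m + 6):
-6(m + 6) + 2(m - 7) = -(m - 7)(m + 6).
Expand and collect terms: -m² + 5m + 92 = 0.
By the quadratic formula, m = (-5 ± √393) / -2, so m ≈ -7.4121 or m ≈ 12.4121.
Neither value makes a denominator zero (m ≠ 7, m ≠ -6), so both are valid.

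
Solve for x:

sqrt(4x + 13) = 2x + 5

x = -1

Square both sides: 4x + 13 = (2x + 5)^2.
Expand and rearrange: 4x^2 + 16x + 12 = 0.
Solving gives x = -1 or x = -3.
Check each candidate in the original equation:
  x = -1: sqrt(9) = 3, while 2x + 5 = 3 — valid.
  x = -3: sqrt(1) = 1, while 2x + 5 = -1 — extraneous.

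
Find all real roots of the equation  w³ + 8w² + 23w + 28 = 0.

w = -4

Possible rational roots are divisors of 28. Testing w = -4 gives 0, so (w + 4) is a factor.
Divide: w³ + 8w² + 23w + 28 = (w + 4)(w² + 4w + 7).
The quadratic w² + 4w + 7 has discriminant -12 < 0, so no further real roots.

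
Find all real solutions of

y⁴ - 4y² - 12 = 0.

Let u = y². The equation becomes u² - 4u - 12 = 0.
Factor: (u - 6)(u + 2) = 0, so u = 6 or u = -2.
y² = 6 gives y = ±√(6) ≈ ±2.4495.
y² = -2 < 0 has no real solution.

y = -2.4495 or y = 2.4495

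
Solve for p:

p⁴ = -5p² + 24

Let u = p². The equation becomes u² + 5u - 24 = 0.
Factor: (u + 8)(u - 3) = 0, so u = -8 or u = 3.
p² = -8 < 0 has no real solution.
p² = 3 gives p = ±√(3) ≈ ±1.7321.

p = -1.7321 or p = 1.7321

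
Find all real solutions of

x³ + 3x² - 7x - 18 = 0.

Possible rational roots are divisors of -18. Testing x = -2 gives 0, so (x + 2) is a factor.
Divide: x³ + 3x² - 7x - 18 = (x + 2)(x² + x - 9).
Apply the quadratic formula to x² + x - 9 = 0: x = (-1 ± √37)/2, i.e. x ≈ 2.5414 or x ≈ -3.5414.

x = -3.5414 or x = -2 or x = 2.5414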